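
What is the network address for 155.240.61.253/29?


IP:   10011011.11110000.00111101.11111101
Mask: 11111111.11111111.11111111.11111000
AND operation:
Net:  10011011.11110000.00111101.11111000
Network: 155.240.61.248/29


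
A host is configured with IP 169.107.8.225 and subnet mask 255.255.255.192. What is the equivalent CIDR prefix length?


Binary: 11111111.11111111.11111111.11000000
Count leading 1s
Prefix: /26


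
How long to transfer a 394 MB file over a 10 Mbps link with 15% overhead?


Effective throughput = 10 * (1 - 15/100) = 8.5 Mbps
File size in Mb = 394 * 8 = 3152 Mb
Time = 3152 / 8.5
Time = 370.8235 seconds


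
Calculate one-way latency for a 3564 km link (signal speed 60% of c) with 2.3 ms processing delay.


Speed = 0.6 * 3e5 km/s = 180000 km/s
Propagation delay = 3564 / 180000 = 0.0198 s = 19.8 ms
Processing delay = 2.3 ms
Total one-way latency = 22.1 ms


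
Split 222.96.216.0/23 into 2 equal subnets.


New prefix = 23 + 1 = 24
Each subnet has 256 addresses
  222.96.216.0/24
  222.96.217.0/24
Subnets: 222.96.216.0/24, 222.96.217.0/24


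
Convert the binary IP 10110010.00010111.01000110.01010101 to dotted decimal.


10110010 = 178
00010111 = 23
01000110 = 70
01010101 = 85
IP: 178.23.70.85


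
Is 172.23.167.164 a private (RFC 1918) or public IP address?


RFC 1918 private ranges:
  10.0.0.0/8 (10.0.0.0 - 10.255.255.255)
  172.16.0.0/12 (172.16.0.0 - 172.31.255.255)
  192.168.0.0/16 (192.168.0.0 - 192.168.255.255)
Private (in 172.16.0.0/12)


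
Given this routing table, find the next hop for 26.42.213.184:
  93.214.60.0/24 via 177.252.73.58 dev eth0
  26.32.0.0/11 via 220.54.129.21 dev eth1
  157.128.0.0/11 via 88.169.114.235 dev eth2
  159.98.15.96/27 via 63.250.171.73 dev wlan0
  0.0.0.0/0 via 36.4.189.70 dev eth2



Longest prefix match for 26.42.213.184:
  /24 93.214.60.0: no
  /11 26.32.0.0: MATCH
  /11 157.128.0.0: no
  /27 159.98.15.96: no
  /0 0.0.0.0: MATCH
Selected: next-hop 220.54.129.21 via eth1 (matched /11)


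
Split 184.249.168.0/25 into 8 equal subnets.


New prefix = 25 + 3 = 28
Each subnet has 16 addresses
  184.249.168.0/28
  184.249.168.16/28
  184.249.168.32/28
  184.249.168.48/28
  184.249.168.64/28
  184.249.168.80/28
  184.249.168.96/28
  184.249.168.112/28
Subnets: 184.249.168.0/28, 184.249.168.16/28, 184.249.168.32/28, 184.249.168.48/28, 184.249.168.64/28, 184.249.168.80/28, 184.249.168.96/28, 184.249.168.112/28


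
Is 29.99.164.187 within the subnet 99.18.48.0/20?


Subnet network: 99.18.48.0
Test IP AND mask: 29.99.160.0
No, 29.99.164.187 is not in 99.18.48.0/20


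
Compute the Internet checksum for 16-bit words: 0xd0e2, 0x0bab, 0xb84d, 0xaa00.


Sum all words (with carry folding):
+ 0xd0e2 = 0xd0e2
+ 0x0bab = 0xdc8d
+ 0xb84d = 0x94db
+ 0xaa00 = 0x3edc
One's complement: ~0x3edc
Checksum = 0xc123


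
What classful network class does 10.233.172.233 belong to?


First octet: 10
Binary: 00001010
0xxxxxxx -> Class A (1-126)
Class A, default mask 255.0.0.0 (/8)


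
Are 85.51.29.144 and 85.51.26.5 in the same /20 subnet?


Mask: 255.255.240.0
85.51.29.144 AND mask = 85.51.16.0
85.51.26.5 AND mask = 85.51.16.0
Yes, same subnet (85.51.16.0)


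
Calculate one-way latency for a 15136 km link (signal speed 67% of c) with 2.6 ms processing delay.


Speed = 0.67 * 3e5 km/s = 201000 km/s
Propagation delay = 15136 / 201000 = 0.0753 s = 75.3035 ms
Processing delay = 2.6 ms
Total one-way latency = 77.9035 ms


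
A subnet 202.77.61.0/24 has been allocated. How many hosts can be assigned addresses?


Host bits = 32 - 24 = 8
Total addresses = 2^8 = 256
Usable = total - 2 (network and broadcast)
Usable hosts: 254


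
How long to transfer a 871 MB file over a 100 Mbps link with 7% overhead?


Effective throughput = 100 * (1 - 7/100) = 93 Mbps
File size in Mb = 871 * 8 = 6968 Mb
Time = 6968 / 93
Time = 74.9247 seconds


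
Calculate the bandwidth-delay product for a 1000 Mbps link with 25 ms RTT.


BDP = bandwidth * RTT
= 1000 Mbps * 25 ms
= 1000 * 1e6 * 25 / 1000 bits
= 25000000 bits
= 3125000 bytes
= 3051.7578 KB
BDP = 25000000 bits (3125000 bytes)


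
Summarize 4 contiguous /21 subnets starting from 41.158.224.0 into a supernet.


Original prefix: /21
Number of subnets: 4 = 2^2
New prefix = 21 - 2 = 19
Supernet: 41.158.224.0/19


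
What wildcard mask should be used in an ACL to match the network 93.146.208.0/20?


Subnet mask: 255.255.240.0
Wildcard = 255.255.255.255 - subnet mask
255 - 255 = 0
255 - 255 = 0
255 - 240 = 15
255 - 0 = 255
Wildcard: 0.0.15.255


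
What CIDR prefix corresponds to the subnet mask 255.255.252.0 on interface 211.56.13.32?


Binary: 11111111.11111111.11111100.00000000
Count leading 1s
Prefix: /22


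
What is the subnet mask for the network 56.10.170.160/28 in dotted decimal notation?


/28 means 28 network bits, 4 host bits
Binary: 11111111111111111111111111110000
Mask: 255.255.255.240


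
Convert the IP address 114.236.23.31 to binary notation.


114 = 01110010
236 = 11101100
23 = 00010111
31 = 00011111
Binary: 01110010.11101100.00010111.00011111


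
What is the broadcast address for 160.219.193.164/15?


Network: 160.218.0.0/15
Host bits = 17
Set all host bits to 1:
Broadcast: 160.219.255.255


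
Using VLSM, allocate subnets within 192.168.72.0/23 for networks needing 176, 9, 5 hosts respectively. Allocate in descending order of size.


176 hosts -> /24 (254 usable): 192.168.72.0/24
9 hosts -> /28 (14 usable): 192.168.73.0/28
5 hosts -> /29 (6 usable): 192.168.73.16/29
Allocation: 192.168.72.0/24 (176 hosts, 254 usable); 192.168.73.0/28 (9 hosts, 14 usable); 192.168.73.16/29 (5 hosts, 6 usable)


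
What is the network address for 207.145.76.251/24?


IP:   11001111.10010001.01001100.11111011
Mask: 11111111.11111111.11111111.00000000
AND operation:
Net:  11001111.10010001.01001100.00000000
Network: 207.145.76.0/24


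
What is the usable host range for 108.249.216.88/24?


Network: 108.249.216.0
Broadcast: 108.249.216.255
First usable = network + 1
Last usable = broadcast - 1
Range: 108.249.216.1 to 108.249.216.254


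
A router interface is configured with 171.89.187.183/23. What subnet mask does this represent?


/23 means 23 network bits, 9 host bits
Binary: 11111111111111111111111000000000
Mask: 255.255.254.0


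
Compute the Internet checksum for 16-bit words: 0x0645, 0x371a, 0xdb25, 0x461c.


Sum all words (with carry folding):
+ 0x0645 = 0x0645
+ 0x371a = 0x3d5f
+ 0xdb25 = 0x1885
+ 0x461c = 0x5ea1
One's complement: ~0x5ea1
Checksum = 0xa15e


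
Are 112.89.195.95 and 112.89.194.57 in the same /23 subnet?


Mask: 255.255.254.0
112.89.195.95 AND mask = 112.89.194.0
112.89.194.57 AND mask = 112.89.194.0
Yes, same subnet (112.89.194.0)


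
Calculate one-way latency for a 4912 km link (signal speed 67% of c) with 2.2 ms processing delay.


Speed = 0.67 * 3e5 km/s = 201000 km/s
Propagation delay = 4912 / 201000 = 0.0244 s = 24.4378 ms
Processing delay = 2.2 ms
Total one-way latency = 26.6378 ms


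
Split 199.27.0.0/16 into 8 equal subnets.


New prefix = 16 + 3 = 19
Each subnet has 8192 addresses
  199.27.0.0/19
  199.27.32.0/19
  199.27.64.0/19
  199.27.96.0/19
  199.27.128.0/19
  199.27.160.0/19
  199.27.192.0/19
  199.27.224.0/19
Subnets: 199.27.0.0/19, 199.27.32.0/19, 199.27.64.0/19, 199.27.96.0/19, 199.27.128.0/19, 199.27.160.0/19, 199.27.192.0/19, 199.27.224.0/19


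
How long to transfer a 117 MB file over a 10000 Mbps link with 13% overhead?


Effective throughput = 10000 * (1 - 13/100) = 8700 Mbps
File size in Mb = 117 * 8 = 936 Mb
Time = 936 / 8700
Time = 0.1076 seconds


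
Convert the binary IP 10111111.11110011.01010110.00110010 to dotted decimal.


10111111 = 191
11110011 = 243
01010110 = 86
00110010 = 50
IP: 191.243.86.50


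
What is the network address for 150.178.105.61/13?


IP:   10010110.10110010.01101001.00111101
Mask: 11111111.11111000.00000000.00000000
AND operation:
Net:  10010110.10110000.00000000.00000000
Network: 150.176.0.0/13


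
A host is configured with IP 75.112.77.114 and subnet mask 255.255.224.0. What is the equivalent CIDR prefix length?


Binary: 11111111.11111111.11100000.00000000
Count leading 1s
Prefix: /19


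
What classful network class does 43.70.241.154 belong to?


First octet: 43
Binary: 00101011
0xxxxxxx -> Class A (1-126)
Class A, default mask 255.0.0.0 (/8)


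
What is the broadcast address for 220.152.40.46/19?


Network: 220.152.32.0/19
Host bits = 13
Set all host bits to 1:
Broadcast: 220.152.63.255


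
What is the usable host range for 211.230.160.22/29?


Network: 211.230.160.16
Broadcast: 211.230.160.23
First usable = network + 1
Last usable = broadcast - 1
Range: 211.230.160.17 to 211.230.160.22


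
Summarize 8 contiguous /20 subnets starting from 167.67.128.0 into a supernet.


Original prefix: /20
Number of subnets: 8 = 2^3
New prefix = 20 - 3 = 17
Supernet: 167.67.128.0/17


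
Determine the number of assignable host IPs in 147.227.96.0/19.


Host bits = 32 - 19 = 13
Total addresses = 2^13 = 8192
Usable = total - 2 (network and broadcast)
Usable hosts: 8190


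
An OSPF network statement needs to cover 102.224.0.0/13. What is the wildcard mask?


Subnet mask: 255.248.0.0
Wildcard = 255.255.255.255 - subnet mask
255 - 255 = 0
255 - 248 = 7
255 - 0 = 255
255 - 0 = 255
Wildcard: 0.7.255.255


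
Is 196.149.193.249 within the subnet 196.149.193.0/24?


Subnet network: 196.149.193.0
Test IP AND mask: 196.149.193.0
Yes, 196.149.193.249 is in 196.149.193.0/24


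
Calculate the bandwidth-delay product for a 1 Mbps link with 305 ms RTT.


BDP = bandwidth * RTT
= 1 Mbps * 305 ms
= 1 * 1e6 * 305 / 1000 bits
= 305000 bits
= 38125 bytes
= 37.2314 KB
BDP = 305000 bits (38125 bytes)


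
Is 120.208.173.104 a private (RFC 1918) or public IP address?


RFC 1918 private ranges:
  10.0.0.0/8 (10.0.0.0 - 10.255.255.255)
  172.16.0.0/12 (172.16.0.0 - 172.31.255.255)
  192.168.0.0/16 (192.168.0.0 - 192.168.255.255)
Public (not in any RFC 1918 range)


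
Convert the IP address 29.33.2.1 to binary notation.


29 = 00011101
33 = 00100001
2 = 00000010
1 = 00000001
Binary: 00011101.00100001.00000010.00000001


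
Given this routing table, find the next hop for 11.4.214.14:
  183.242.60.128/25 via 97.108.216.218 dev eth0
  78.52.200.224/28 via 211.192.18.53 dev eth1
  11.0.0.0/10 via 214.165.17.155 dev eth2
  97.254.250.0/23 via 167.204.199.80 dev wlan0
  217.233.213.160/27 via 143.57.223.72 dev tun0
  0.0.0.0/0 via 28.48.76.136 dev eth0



Longest prefix match for 11.4.214.14:
  /25 183.242.60.128: no
  /28 78.52.200.224: no
  /10 11.0.0.0: MATCH
  /23 97.254.250.0: no
  /27 217.233.213.160: no
  /0 0.0.0.0: MATCH
Selected: next-hop 214.165.17.155 via eth2 (matched /10)


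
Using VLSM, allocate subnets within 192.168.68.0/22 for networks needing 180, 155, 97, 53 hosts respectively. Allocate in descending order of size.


180 hosts -> /24 (254 usable): 192.168.68.0/24
155 hosts -> /24 (254 usable): 192.168.69.0/24
97 hosts -> /25 (126 usable): 192.168.70.0/25
53 hosts -> /26 (62 usable): 192.168.70.128/26
Allocation: 192.168.68.0/24 (180 hosts, 254 usable); 192.168.69.0/24 (155 hosts, 254 usable); 192.168.70.0/25 (97 hosts, 126 usable); 192.168.70.128/26 (53 hosts, 62 usable)


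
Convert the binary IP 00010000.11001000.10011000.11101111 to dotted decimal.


00010000 = 16
11001000 = 200
10011000 = 152
11101111 = 239
IP: 16.200.152.239


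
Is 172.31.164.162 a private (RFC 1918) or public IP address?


RFC 1918 private ranges:
  10.0.0.0/8 (10.0.0.0 - 10.255.255.255)
  172.16.0.0/12 (172.16.0.0 - 172.31.255.255)
  192.168.0.0/16 (192.168.0.0 - 192.168.255.255)
Private (in 172.16.0.0/12)


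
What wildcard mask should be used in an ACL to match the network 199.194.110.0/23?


Subnet mask: 255.255.254.0
Wildcard = 255.255.255.255 - subnet mask
255 - 255 = 0
255 - 255 = 0
255 - 254 = 1
255 - 0 = 255
Wildcard: 0.0.1.255


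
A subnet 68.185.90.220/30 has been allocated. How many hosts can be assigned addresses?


Host bits = 32 - 30 = 2
Total addresses = 2^2 = 4
Usable = total - 2 (network and broadcast)
Usable hosts: 2


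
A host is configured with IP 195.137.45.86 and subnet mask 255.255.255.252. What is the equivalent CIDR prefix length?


Binary: 11111111.11111111.11111111.11111100
Count leading 1s
Prefix: /30


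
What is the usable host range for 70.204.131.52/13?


Network: 70.200.0.0
Broadcast: 70.207.255.255
First usable = network + 1
Last usable = broadcast - 1
Range: 70.200.0.1 to 70.207.255.254


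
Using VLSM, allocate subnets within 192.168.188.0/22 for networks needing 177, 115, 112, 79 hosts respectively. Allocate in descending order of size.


177 hosts -> /24 (254 usable): 192.168.188.0/24
115 hosts -> /25 (126 usable): 192.168.189.0/25
112 hosts -> /25 (126 usable): 192.168.189.128/25
79 hosts -> /25 (126 usable): 192.168.190.0/25
Allocation: 192.168.188.0/24 (177 hosts, 254 usable); 192.168.189.0/25 (115 hosts, 126 usable); 192.168.189.128/25 (112 hosts, 126 usable); 192.168.190.0/25 (79 hosts, 126 usable)


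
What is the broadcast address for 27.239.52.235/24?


Network: 27.239.52.0/24
Host bits = 8
Set all host bits to 1:
Broadcast: 27.239.52.255


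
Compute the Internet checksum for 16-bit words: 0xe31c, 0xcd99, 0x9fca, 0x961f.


Sum all words (with carry folding):
+ 0xe31c = 0xe31c
+ 0xcd99 = 0xb0b6
+ 0x9fca = 0x5081
+ 0x961f = 0xe6a0
One's complement: ~0xe6a0
Checksum = 0x195f


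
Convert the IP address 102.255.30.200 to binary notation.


102 = 01100110
255 = 11111111
30 = 00011110
200 = 11001000
Binary: 01100110.11111111.00011110.11001000


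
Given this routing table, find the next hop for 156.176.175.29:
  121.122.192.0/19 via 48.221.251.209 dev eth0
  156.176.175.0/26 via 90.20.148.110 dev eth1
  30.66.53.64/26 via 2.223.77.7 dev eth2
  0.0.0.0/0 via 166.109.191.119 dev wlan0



Longest prefix match for 156.176.175.29:
  /19 121.122.192.0: no
  /26 156.176.175.0: MATCH
  /26 30.66.53.64: no
  /0 0.0.0.0: MATCH
Selected: next-hop 90.20.148.110 via eth1 (matched /26)


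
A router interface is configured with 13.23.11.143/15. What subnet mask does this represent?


/15 means 15 network bits, 17 host bits
Binary: 11111111111111100000000000000000
Mask: 255.254.0.0


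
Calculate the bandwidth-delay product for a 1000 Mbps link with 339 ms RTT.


BDP = bandwidth * RTT
= 1000 Mbps * 339 ms
= 1000 * 1e6 * 339 / 1000 bits
= 339000000 bits
= 42375000 bytes
= 41381.8359 KB
BDP = 339000000 bits (42375000 bytes)


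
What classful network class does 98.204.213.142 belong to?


First octet: 98
Binary: 01100010
0xxxxxxx -> Class A (1-126)
Class A, default mask 255.0.0.0 (/8)


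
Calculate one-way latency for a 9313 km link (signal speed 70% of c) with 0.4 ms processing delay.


Speed = 0.7 * 3e5 km/s = 210000 km/s
Propagation delay = 9313 / 210000 = 0.0443 s = 44.3476 ms
Processing delay = 0.4 ms
Total one-way latency = 44.7476 ms


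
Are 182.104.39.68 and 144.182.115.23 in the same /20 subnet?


Mask: 255.255.240.0
182.104.39.68 AND mask = 182.104.32.0
144.182.115.23 AND mask = 144.182.112.0
No, different subnets (182.104.32.0 vs 144.182.112.0)


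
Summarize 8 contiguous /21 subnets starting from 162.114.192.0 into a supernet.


Original prefix: /21
Number of subnets: 8 = 2^3
New prefix = 21 - 3 = 18
Supernet: 162.114.192.0/18


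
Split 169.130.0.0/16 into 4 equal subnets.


New prefix = 16 + 2 = 18
Each subnet has 16384 addresses
  169.130.0.0/18
  169.130.64.0/18
  169.130.128.0/18
  169.130.192.0/18
Subnets: 169.130.0.0/18, 169.130.64.0/18, 169.130.128.0/18, 169.130.192.0/18


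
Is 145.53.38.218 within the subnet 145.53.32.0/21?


Subnet network: 145.53.32.0
Test IP AND mask: 145.53.32.0
Yes, 145.53.38.218 is in 145.53.32.0/21


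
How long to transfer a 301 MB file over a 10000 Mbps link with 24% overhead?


Effective throughput = 10000 * (1 - 24/100) = 7600 Mbps
File size in Mb = 301 * 8 = 2408 Mb
Time = 2408 / 7600
Time = 0.3168 seconds


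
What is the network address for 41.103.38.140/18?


IP:   00101001.01100111.00100110.10001100
Mask: 11111111.11111111.11000000.00000000
AND operation:
Net:  00101001.01100111.00000000.00000000
Network: 41.103.0.0/18


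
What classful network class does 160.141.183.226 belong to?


First octet: 160
Binary: 10100000
10xxxxxx -> Class B (128-191)
Class B, default mask 255.255.0.0 (/16)


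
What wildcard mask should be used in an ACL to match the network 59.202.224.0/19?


Subnet mask: 255.255.224.0
Wildcard = 255.255.255.255 - subnet mask
255 - 255 = 0
255 - 255 = 0
255 - 224 = 31
255 - 0 = 255
Wildcard: 0.0.31.255


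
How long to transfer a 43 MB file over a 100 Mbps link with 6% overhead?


Effective throughput = 100 * (1 - 6/100) = 94 Mbps
File size in Mb = 43 * 8 = 344 Mb
Time = 344 / 94
Time = 3.6596 seconds


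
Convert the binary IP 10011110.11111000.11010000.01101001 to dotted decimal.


10011110 = 158
11111000 = 248
11010000 = 208
01101001 = 105
IP: 158.248.208.105


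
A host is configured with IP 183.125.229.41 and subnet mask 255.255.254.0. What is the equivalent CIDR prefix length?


Binary: 11111111.11111111.11111110.00000000
Count leading 1s
Prefix: /23


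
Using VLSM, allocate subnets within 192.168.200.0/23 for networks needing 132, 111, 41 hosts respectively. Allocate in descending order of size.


132 hosts -> /24 (254 usable): 192.168.200.0/24
111 hosts -> /25 (126 usable): 192.168.201.0/25
41 hosts -> /26 (62 usable): 192.168.201.128/26
Allocation: 192.168.200.0/24 (132 hosts, 254 usable); 192.168.201.0/25 (111 hosts, 126 usable); 192.168.201.128/26 (41 hosts, 62 usable)


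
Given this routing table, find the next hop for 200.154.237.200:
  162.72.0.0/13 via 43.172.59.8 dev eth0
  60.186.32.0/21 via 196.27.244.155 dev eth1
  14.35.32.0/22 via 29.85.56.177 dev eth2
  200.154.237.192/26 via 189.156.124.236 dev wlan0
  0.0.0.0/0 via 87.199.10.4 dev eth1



Longest prefix match for 200.154.237.200:
  /13 162.72.0.0: no
  /21 60.186.32.0: no
  /22 14.35.32.0: no
  /26 200.154.237.192: MATCH
  /0 0.0.0.0: MATCH
Selected: next-hop 189.156.124.236 via wlan0 (matched /26)


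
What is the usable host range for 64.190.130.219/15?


Network: 64.190.0.0
Broadcast: 64.191.255.255
First usable = network + 1
Last usable = broadcast - 1
Range: 64.190.0.1 to 64.191.255.254


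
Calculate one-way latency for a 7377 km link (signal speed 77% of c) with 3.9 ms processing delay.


Speed = 0.77 * 3e5 km/s = 231000 km/s
Propagation delay = 7377 / 231000 = 0.0319 s = 31.9351 ms
Processing delay = 3.9 ms
Total one-way latency = 35.8351 ms


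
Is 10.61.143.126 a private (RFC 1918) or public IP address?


RFC 1918 private ranges:
  10.0.0.0/8 (10.0.0.0 - 10.255.255.255)
  172.16.0.0/12 (172.16.0.0 - 172.31.255.255)
  192.168.0.0/16 (192.168.0.0 - 192.168.255.255)
Private (in 10.0.0.0/8)


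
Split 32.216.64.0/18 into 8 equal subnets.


New prefix = 18 + 3 = 21
Each subnet has 2048 addresses
  32.216.64.0/21
  32.216.72.0/21
  32.216.80.0/21
  32.216.88.0/21
  32.216.96.0/21
  32.216.104.0/21
  32.216.112.0/21
  32.216.120.0/21
Subnets: 32.216.64.0/21, 32.216.72.0/21, 32.216.80.0/21, 32.216.88.0/21, 32.216.96.0/21, 32.216.104.0/21, 32.216.112.0/21, 32.216.120.0/21


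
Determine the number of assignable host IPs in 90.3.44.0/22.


Host bits = 32 - 22 = 10
Total addresses = 2^10 = 1024
Usable = total - 2 (network and broadcast)
Usable hosts: 1022


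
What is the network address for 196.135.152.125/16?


IP:   11000100.10000111.10011000.01111101
Mask: 11111111.11111111.00000000.00000000
AND operation:
Net:  11000100.10000111.00000000.00000000
Network: 196.135.0.0/16


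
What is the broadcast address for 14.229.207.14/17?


Network: 14.229.128.0/17
Host bits = 15
Set all host bits to 1:
Broadcast: 14.229.255.255


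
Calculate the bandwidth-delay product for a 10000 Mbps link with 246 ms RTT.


BDP = bandwidth * RTT
= 10000 Mbps * 246 ms
= 10000 * 1e6 * 246 / 1000 bits
= 2460000000 bits
= 307500000 bytes
= 300292.9688 KB
BDP = 2460000000 bits (307500000 bytes)


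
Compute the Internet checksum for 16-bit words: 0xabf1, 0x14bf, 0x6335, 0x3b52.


Sum all words (with carry folding):
+ 0xabf1 = 0xabf1
+ 0x14bf = 0xc0b0
+ 0x6335 = 0x23e6
+ 0x3b52 = 0x5f38
One's complement: ~0x5f38
Checksum = 0xa0c7


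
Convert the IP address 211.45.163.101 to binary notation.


211 = 11010011
45 = 00101101
163 = 10100011
101 = 01100101
Binary: 11010011.00101101.10100011.01100101


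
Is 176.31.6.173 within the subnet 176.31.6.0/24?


Subnet network: 176.31.6.0
Test IP AND mask: 176.31.6.0
Yes, 176.31.6.173 is in 176.31.6.0/24


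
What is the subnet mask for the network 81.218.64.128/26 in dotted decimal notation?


/26 means 26 network bits, 6 host bits
Binary: 11111111111111111111111111000000
Mask: 255.255.255.192


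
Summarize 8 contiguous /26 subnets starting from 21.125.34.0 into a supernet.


Original prefix: /26
Number of subnets: 8 = 2^3
New prefix = 26 - 3 = 23
Supernet: 21.125.34.0/23


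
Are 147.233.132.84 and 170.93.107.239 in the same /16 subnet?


Mask: 255.255.0.0
147.233.132.84 AND mask = 147.233.0.0
170.93.107.239 AND mask = 170.93.0.0
No, different subnets (147.233.0.0 vs 170.93.0.0)


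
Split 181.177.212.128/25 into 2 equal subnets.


New prefix = 25 + 1 = 26
Each subnet has 64 addresses
  181.177.212.128/26
  181.177.212.192/26
Subnets: 181.177.212.128/26, 181.177.212.192/26


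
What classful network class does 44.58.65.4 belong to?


First octet: 44
Binary: 00101100
0xxxxxxx -> Class A (1-126)
Class A, default mask 255.0.0.0 (/8)


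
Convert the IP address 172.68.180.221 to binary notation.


172 = 10101100
68 = 01000100
180 = 10110100
221 = 11011101
Binary: 10101100.01000100.10110100.11011101


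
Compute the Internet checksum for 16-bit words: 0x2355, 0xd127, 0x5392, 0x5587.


Sum all words (with carry folding):
+ 0x2355 = 0x2355
+ 0xd127 = 0xf47c
+ 0x5392 = 0x480f
+ 0x5587 = 0x9d96
One's complement: ~0x9d96
Checksum = 0x6269


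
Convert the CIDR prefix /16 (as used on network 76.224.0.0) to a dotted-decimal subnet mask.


/16 means 16 network bits, 16 host bits
Binary: 11111111111111110000000000000000
Mask: 255.255.0.0


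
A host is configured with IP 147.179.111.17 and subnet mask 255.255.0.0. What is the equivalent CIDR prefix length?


Binary: 11111111.11111111.00000000.00000000
Count leading 1s
Prefix: /16


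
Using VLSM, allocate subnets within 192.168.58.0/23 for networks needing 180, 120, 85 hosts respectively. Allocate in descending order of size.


180 hosts -> /24 (254 usable): 192.168.58.0/24
120 hosts -> /25 (126 usable): 192.168.59.0/25
85 hosts -> /25 (126 usable): 192.168.59.128/25
Allocation: 192.168.58.0/24 (180 hosts, 254 usable); 192.168.59.0/25 (120 hosts, 126 usable); 192.168.59.128/25 (85 hosts, 126 usable)


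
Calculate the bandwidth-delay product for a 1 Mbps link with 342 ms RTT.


BDP = bandwidth * RTT
= 1 Mbps * 342 ms
= 1 * 1e6 * 342 / 1000 bits
= 342000 bits
= 42750 bytes
= 41.748 KB
BDP = 342000 bits (42750 bytes)


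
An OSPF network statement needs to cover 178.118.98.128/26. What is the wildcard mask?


Subnet mask: 255.255.255.192
Wildcard = 255.255.255.255 - subnet mask
255 - 255 = 0
255 - 255 = 0
255 - 255 = 0
255 - 192 = 63
Wildcard: 0.0.0.63


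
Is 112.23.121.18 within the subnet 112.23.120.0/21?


Subnet network: 112.23.120.0
Test IP AND mask: 112.23.120.0
Yes, 112.23.121.18 is in 112.23.120.0/21


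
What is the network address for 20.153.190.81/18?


IP:   00010100.10011001.10111110.01010001
Mask: 11111111.11111111.11000000.00000000
AND operation:
Net:  00010100.10011001.10000000.00000000
Network: 20.153.128.0/18


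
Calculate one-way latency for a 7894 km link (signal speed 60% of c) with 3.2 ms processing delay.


Speed = 0.6 * 3e5 km/s = 180000 km/s
Propagation delay = 7894 / 180000 = 0.0439 s = 43.8556 ms
Processing delay = 3.2 ms
Total one-way latency = 47.0556 ms


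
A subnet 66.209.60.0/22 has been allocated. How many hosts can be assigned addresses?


Host bits = 32 - 22 = 10
Total addresses = 2^10 = 1024
Usable = total - 2 (network and broadcast)
Usable hosts: 1022


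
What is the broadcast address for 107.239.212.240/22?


Network: 107.239.212.0/22
Host bits = 10
Set all host bits to 1:
Broadcast: 107.239.215.255


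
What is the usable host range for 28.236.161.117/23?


Network: 28.236.160.0
Broadcast: 28.236.161.255
First usable = network + 1
Last usable = broadcast - 1
Range: 28.236.160.1 to 28.236.161.254


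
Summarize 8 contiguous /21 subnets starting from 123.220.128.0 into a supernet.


Original prefix: /21
Number of subnets: 8 = 2^3
New prefix = 21 - 3 = 18
Supernet: 123.220.128.0/18


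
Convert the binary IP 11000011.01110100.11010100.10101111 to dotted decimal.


11000011 = 195
01110100 = 116
11010100 = 212
10101111 = 175
IP: 195.116.212.175


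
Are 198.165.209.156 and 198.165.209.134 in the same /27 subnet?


Mask: 255.255.255.224
198.165.209.156 AND mask = 198.165.209.128
198.165.209.134 AND mask = 198.165.209.128
Yes, same subnet (198.165.209.128)


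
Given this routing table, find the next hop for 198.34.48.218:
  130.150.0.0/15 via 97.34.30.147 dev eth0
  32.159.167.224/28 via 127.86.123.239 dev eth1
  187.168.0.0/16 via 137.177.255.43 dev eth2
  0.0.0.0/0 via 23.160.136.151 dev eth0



Longest prefix match for 198.34.48.218:
  /15 130.150.0.0: no
  /28 32.159.167.224: no
  /16 187.168.0.0: no
  /0 0.0.0.0: MATCH
Selected: next-hop 23.160.136.151 via eth0 (matched /0)


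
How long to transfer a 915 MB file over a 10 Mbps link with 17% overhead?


Effective throughput = 10 * (1 - 17/100) = 8.3 Mbps
File size in Mb = 915 * 8 = 7320 Mb
Time = 7320 / 8.3
Time = 881.9277 seconds


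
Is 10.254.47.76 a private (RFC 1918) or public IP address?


RFC 1918 private ranges:
  10.0.0.0/8 (10.0.0.0 - 10.255.255.255)
  172.16.0.0/12 (172.16.0.0 - 172.31.255.255)
  192.168.0.0/16 (192.168.0.0 - 192.168.255.255)
Private (in 10.0.0.0/8)


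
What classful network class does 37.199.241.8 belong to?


First octet: 37
Binary: 00100101
0xxxxxxx -> Class A (1-126)
Class A, default mask 255.0.0.0 (/8)


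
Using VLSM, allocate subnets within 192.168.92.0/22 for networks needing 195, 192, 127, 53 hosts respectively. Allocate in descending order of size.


195 hosts -> /24 (254 usable): 192.168.92.0/24
192 hosts -> /24 (254 usable): 192.168.93.0/24
127 hosts -> /24 (254 usable): 192.168.94.0/24
53 hosts -> /26 (62 usable): 192.168.95.0/26
Allocation: 192.168.92.0/24 (195 hosts, 254 usable); 192.168.93.0/24 (192 hosts, 254 usable); 192.168.94.0/24 (127 hosts, 254 usable); 192.168.95.0/26 (53 hosts, 62 usable)


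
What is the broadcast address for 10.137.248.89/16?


Network: 10.137.0.0/16
Host bits = 16
Set all host bits to 1:
Broadcast: 10.137.255.255


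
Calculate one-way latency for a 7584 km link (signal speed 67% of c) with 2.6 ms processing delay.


Speed = 0.67 * 3e5 km/s = 201000 km/s
Propagation delay = 7584 / 201000 = 0.0377 s = 37.7313 ms
Processing delay = 2.6 ms
Total one-way latency = 40.3313 ms


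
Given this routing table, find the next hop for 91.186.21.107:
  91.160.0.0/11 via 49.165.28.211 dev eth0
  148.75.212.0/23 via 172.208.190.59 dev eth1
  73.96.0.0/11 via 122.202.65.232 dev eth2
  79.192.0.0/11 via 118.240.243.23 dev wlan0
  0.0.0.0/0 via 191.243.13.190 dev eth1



Longest prefix match for 91.186.21.107:
  /11 91.160.0.0: MATCH
  /23 148.75.212.0: no
  /11 73.96.0.0: no
  /11 79.192.0.0: no
  /0 0.0.0.0: MATCH
Selected: next-hop 49.165.28.211 via eth0 (matched /11)


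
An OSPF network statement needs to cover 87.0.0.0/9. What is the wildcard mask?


Subnet mask: 255.128.0.0
Wildcard = 255.255.255.255 - subnet mask
255 - 255 = 0
255 - 128 = 127
255 - 0 = 255
255 - 0 = 255
Wildcard: 0.127.255.255


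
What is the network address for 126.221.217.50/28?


IP:   01111110.11011101.11011001.00110010
Mask: 11111111.11111111.11111111.11110000
AND operation:
Net:  01111110.11011101.11011001.00110000
Network: 126.221.217.48/28


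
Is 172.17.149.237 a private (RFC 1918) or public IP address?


RFC 1918 private ranges:
  10.0.0.0/8 (10.0.0.0 - 10.255.255.255)
  172.16.0.0/12 (172.16.0.0 - 172.31.255.255)
  192.168.0.0/16 (192.168.0.0 - 192.168.255.255)
Private (in 172.16.0.0/12)


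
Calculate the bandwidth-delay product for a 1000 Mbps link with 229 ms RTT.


BDP = bandwidth * RTT
= 1000 Mbps * 229 ms
= 1000 * 1e6 * 229 / 1000 bits
= 229000000 bits
= 28625000 bytes
= 27954.1016 KB
BDP = 229000000 bits (28625000 bytes)


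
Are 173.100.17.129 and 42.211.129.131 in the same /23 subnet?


Mask: 255.255.254.0
173.100.17.129 AND mask = 173.100.16.0
42.211.129.131 AND mask = 42.211.128.0
No, different subnets (173.100.16.0 vs 42.211.128.0)


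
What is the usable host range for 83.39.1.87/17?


Network: 83.39.0.0
Broadcast: 83.39.127.255
First usable = network + 1
Last usable = broadcast - 1
Range: 83.39.0.1 to 83.39.127.254


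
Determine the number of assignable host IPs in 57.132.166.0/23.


Host bits = 32 - 23 = 9
Total addresses = 2^9 = 512
Usable = total - 2 (network and broadcast)
Usable hosts: 510


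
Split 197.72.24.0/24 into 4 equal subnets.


New prefix = 24 + 2 = 26
Each subnet has 64 addresses
  197.72.24.0/26
  197.72.24.64/26
  197.72.24.128/26
  197.72.24.192/26
Subnets: 197.72.24.0/26, 197.72.24.64/26, 197.72.24.128/26, 197.72.24.192/26


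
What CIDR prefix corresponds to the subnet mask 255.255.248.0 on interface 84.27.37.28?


Binary: 11111111.11111111.11111000.00000000
Count leading 1s
Prefix: /21


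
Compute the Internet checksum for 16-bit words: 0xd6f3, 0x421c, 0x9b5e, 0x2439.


Sum all words (with carry folding):
+ 0xd6f3 = 0xd6f3
+ 0x421c = 0x1910
+ 0x9b5e = 0xb46e
+ 0x2439 = 0xd8a7
One's complement: ~0xd8a7
Checksum = 0x2758


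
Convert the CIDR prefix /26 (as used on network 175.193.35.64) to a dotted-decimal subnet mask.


/26 means 26 network bits, 6 host bits
Binary: 11111111111111111111111111000000
Mask: 255.255.255.192


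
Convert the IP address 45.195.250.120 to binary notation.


45 = 00101101
195 = 11000011
250 = 11111010
120 = 01111000
Binary: 00101101.11000011.11111010.01111000


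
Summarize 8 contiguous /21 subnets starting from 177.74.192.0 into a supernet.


Original prefix: /21
Number of subnets: 8 = 2^3
New prefix = 21 - 3 = 18
Supernet: 177.74.192.0/18


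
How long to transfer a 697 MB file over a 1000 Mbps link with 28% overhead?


Effective throughput = 1000 * (1 - 28/100) = 720 Mbps
File size in Mb = 697 * 8 = 5576 Mb
Time = 5576 / 720
Time = 7.7444 seconds


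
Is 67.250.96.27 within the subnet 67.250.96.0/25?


Subnet network: 67.250.96.0
Test IP AND mask: 67.250.96.0
Yes, 67.250.96.27 is in 67.250.96.0/25


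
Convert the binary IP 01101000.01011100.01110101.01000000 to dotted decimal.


01101000 = 104
01011100 = 92
01110101 = 117
01000000 = 64
IP: 104.92.117.64


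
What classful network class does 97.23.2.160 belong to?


First octet: 97
Binary: 01100001
0xxxxxxx -> Class A (1-126)
Class A, default mask 255.0.0.0 (/8)


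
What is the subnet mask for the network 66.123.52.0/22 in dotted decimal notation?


/22 means 22 network bits, 10 host bits
Binary: 11111111111111111111110000000000
Mask: 255.255.252.0


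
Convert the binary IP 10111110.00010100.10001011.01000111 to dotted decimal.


10111110 = 190
00010100 = 20
10001011 = 139
01000111 = 71
IP: 190.20.139.71


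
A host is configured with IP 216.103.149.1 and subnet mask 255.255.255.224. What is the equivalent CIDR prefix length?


Binary: 11111111.11111111.11111111.11100000
Count leading 1s
Prefix: /27


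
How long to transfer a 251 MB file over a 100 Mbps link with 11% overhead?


Effective throughput = 100 * (1 - 11/100) = 89 Mbps
File size in Mb = 251 * 8 = 2008 Mb
Time = 2008 / 89
Time = 22.5618 seconds


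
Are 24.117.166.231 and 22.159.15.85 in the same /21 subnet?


Mask: 255.255.248.0
24.117.166.231 AND mask = 24.117.160.0
22.159.15.85 AND mask = 22.159.8.0
No, different subnets (24.117.160.0 vs 22.159.8.0)


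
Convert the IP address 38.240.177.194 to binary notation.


38 = 00100110
240 = 11110000
177 = 10110001
194 = 11000010
Binary: 00100110.11110000.10110001.11000010


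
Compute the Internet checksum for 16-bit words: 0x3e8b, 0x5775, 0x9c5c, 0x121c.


Sum all words (with carry folding):
+ 0x3e8b = 0x3e8b
+ 0x5775 = 0x9600
+ 0x9c5c = 0x325d
+ 0x121c = 0x4479
One's complement: ~0x4479
Checksum = 0xbb86


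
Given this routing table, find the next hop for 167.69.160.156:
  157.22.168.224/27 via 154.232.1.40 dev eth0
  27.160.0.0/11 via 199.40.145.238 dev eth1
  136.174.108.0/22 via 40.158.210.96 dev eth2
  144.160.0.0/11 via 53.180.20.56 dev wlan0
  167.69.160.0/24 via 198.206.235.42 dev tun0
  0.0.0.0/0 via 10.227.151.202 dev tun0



Longest prefix match for 167.69.160.156:
  /27 157.22.168.224: no
  /11 27.160.0.0: no
  /22 136.174.108.0: no
  /11 144.160.0.0: no
  /24 167.69.160.0: MATCH
  /0 0.0.0.0: MATCH
Selected: next-hop 198.206.235.42 via tun0 (matched /24)


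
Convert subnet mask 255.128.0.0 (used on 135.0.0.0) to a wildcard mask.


Subnet mask: 255.128.0.0
Wildcard = 255.255.255.255 - subnet mask
255 - 255 = 0
255 - 128 = 127
255 - 0 = 255
255 - 0 = 255
Wildcard: 0.127.255.255


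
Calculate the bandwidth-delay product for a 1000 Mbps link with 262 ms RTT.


BDP = bandwidth * RTT
= 1000 Mbps * 262 ms
= 1000 * 1e6 * 262 / 1000 bits
= 262000000 bits
= 32750000 bytes
= 31982.4219 KB
BDP = 262000000 bits (32750000 bytes)


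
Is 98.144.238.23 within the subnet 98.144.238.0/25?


Subnet network: 98.144.238.0
Test IP AND mask: 98.144.238.0
Yes, 98.144.238.23 is in 98.144.238.0/25


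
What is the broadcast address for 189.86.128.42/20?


Network: 189.86.128.0/20
Host bits = 12
Set all host bits to 1:
Broadcast: 189.86.143.255


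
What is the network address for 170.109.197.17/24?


IP:   10101010.01101101.11000101.00010001
Mask: 11111111.11111111.11111111.00000000
AND operation:
Net:  10101010.01101101.11000101.00000000
Network: 170.109.197.0/24


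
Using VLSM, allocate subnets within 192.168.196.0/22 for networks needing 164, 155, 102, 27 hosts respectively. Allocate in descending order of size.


164 hosts -> /24 (254 usable): 192.168.196.0/24
155 hosts -> /24 (254 usable): 192.168.197.0/24
102 hosts -> /25 (126 usable): 192.168.198.0/25
27 hosts -> /27 (30 usable): 192.168.198.128/27
Allocation: 192.168.196.0/24 (164 hosts, 254 usable); 192.168.197.0/24 (155 hosts, 254 usable); 192.168.198.0/25 (102 hosts, 126 usable); 192.168.198.128/27 (27 hosts, 30 usable)


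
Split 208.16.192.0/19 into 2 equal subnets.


New prefix = 19 + 1 = 20
Each subnet has 4096 addresses
  208.16.192.0/20
  208.16.208.0/20
Subnets: 208.16.192.0/20, 208.16.208.0/20


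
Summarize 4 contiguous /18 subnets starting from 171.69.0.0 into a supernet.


Original prefix: /18
Number of subnets: 4 = 2^2
New prefix = 18 - 2 = 16
Supernet: 171.69.0.0/16


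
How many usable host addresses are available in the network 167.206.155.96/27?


Host bits = 32 - 27 = 5
Total addresses = 2^5 = 32
Usable = total - 2 (network and broadcast)
Usable hosts: 30


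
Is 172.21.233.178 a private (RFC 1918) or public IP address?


RFC 1918 private ranges:
  10.0.0.0/8 (10.0.0.0 - 10.255.255.255)
  172.16.0.0/12 (172.16.0.0 - 172.31.255.255)
  192.168.0.0/16 (192.168.0.0 - 192.168.255.255)
Private (in 172.16.0.0/12)


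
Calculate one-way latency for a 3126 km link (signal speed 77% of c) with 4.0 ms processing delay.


Speed = 0.77 * 3e5 km/s = 231000 km/s
Propagation delay = 3126 / 231000 = 0.0135 s = 13.5325 ms
Processing delay = 4.0 ms
Total one-way latency = 17.5325 ms


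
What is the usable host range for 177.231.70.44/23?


Network: 177.231.70.0
Broadcast: 177.231.71.255
First usable = network + 1
Last usable = broadcast - 1
Range: 177.231.70.1 to 177.231.71.254


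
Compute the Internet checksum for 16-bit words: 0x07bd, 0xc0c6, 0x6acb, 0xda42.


Sum all words (with carry folding):
+ 0x07bd = 0x07bd
+ 0xc0c6 = 0xc883
+ 0x6acb = 0x334f
+ 0xda42 = 0x0d92
One's complement: ~0x0d92
Checksum = 0xf26d


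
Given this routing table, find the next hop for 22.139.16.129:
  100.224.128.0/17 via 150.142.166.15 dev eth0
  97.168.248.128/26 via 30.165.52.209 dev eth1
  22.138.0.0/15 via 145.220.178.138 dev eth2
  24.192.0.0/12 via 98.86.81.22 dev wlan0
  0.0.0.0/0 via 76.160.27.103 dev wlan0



Longest prefix match for 22.139.16.129:
  /17 100.224.128.0: no
  /26 97.168.248.128: no
  /15 22.138.0.0: MATCH
  /12 24.192.0.0: no
  /0 0.0.0.0: MATCH
Selected: next-hop 145.220.178.138 via eth2 (matched /15)


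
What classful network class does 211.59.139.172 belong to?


First octet: 211
Binary: 11010011
110xxxxx -> Class C (192-223)
Class C, default mask 255.255.255.0 (/24)


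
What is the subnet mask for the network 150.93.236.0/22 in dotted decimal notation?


/22 means 22 network bits, 10 host bits
Binary: 11111111111111111111110000000000
Mask: 255.255.252.0


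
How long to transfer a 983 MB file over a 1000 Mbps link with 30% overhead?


Effective throughput = 1000 * (1 - 30/100) = 700 Mbps
File size in Mb = 983 * 8 = 7864 Mb
Time = 7864 / 700
Time = 11.2343 seconds


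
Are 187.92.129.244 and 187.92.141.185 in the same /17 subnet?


Mask: 255.255.128.0
187.92.129.244 AND mask = 187.92.128.0
187.92.141.185 AND mask = 187.92.128.0
Yes, same subnet (187.92.128.0)


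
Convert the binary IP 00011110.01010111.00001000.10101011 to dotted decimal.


00011110 = 30
01010111 = 87
00001000 = 8
10101011 = 171
IP: 30.87.8.171


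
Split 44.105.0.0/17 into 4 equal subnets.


New prefix = 17 + 2 = 19
Each subnet has 8192 addresses
  44.105.0.0/19
  44.105.32.0/19
  44.105.64.0/19
  44.105.96.0/19
Subnets: 44.105.0.0/19, 44.105.32.0/19, 44.105.64.0/19, 44.105.96.0/19


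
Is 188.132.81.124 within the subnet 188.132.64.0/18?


Subnet network: 188.132.64.0
Test IP AND mask: 188.132.64.0
Yes, 188.132.81.124 is in 188.132.64.0/18


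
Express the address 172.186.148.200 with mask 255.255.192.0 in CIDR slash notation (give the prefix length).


Binary: 11111111.11111111.11000000.00000000
Count leading 1s
Prefix: /18


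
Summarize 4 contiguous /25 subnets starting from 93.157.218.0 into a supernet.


Original prefix: /25
Number of subnets: 4 = 2^2
New prefix = 25 - 2 = 23
Supernet: 93.157.218.0/23


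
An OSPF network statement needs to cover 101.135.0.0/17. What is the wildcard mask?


Subnet mask: 255.255.128.0
Wildcard = 255.255.255.255 - subnet mask
255 - 255 = 0
255 - 255 = 0
255 - 128 = 127
255 - 0 = 255
Wildcard: 0.0.127.255


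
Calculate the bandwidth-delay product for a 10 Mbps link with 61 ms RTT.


BDP = bandwidth * RTT
= 10 Mbps * 61 ms
= 10 * 1e6 * 61 / 1000 bits
= 610000 bits
= 76250 bytes
= 74.4629 KB
BDP = 610000 bits (76250 bytes)


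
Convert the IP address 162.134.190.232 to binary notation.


162 = 10100010
134 = 10000110
190 = 10111110
232 = 11101000
Binary: 10100010.10000110.10111110.11101000


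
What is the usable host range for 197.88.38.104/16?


Network: 197.88.0.0
Broadcast: 197.88.255.255
First usable = network + 1
Last usable = broadcast - 1
Range: 197.88.0.1 to 197.88.255.254


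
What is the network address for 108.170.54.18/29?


IP:   01101100.10101010.00110110.00010010
Mask: 11111111.11111111.11111111.11111000
AND operation:
Net:  01101100.10101010.00110110.00010000
Network: 108.170.54.16/29
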